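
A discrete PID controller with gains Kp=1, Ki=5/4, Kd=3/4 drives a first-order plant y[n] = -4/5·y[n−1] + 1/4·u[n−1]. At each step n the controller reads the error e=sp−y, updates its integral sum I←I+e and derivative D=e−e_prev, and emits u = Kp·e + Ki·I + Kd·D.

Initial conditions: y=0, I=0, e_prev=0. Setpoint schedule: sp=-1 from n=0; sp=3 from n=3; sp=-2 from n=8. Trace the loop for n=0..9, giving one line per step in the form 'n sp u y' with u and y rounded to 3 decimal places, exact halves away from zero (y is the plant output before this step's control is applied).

(exact arithmetic carried between steps; '≈' marks a value shown rounded to 6 d.p. or computed from one; I and e_prev carry over from the previous line; the table rounds u and y to 3 d.p., halves away from zero)
n=0: y=0, sp=-1, e=sp−y=-1; I=-1, D=e−e_prev=-1; u=1·(-1)+5/4·(-1)+3/4·(-1)=-3; next y=-4/5·0+1/4·(-3)=-0.75
n=1: y=-0.75, sp=-1, e=sp−y=-0.25; I=-1.25, D=e−e_prev=0.75; u=1·(-0.25)+5/4·(-1.25)+3/4·0.75=-1.25; next y=-4/5·(-0.75)+1/4·(-1.25)=0.2875
n=2: y=0.2875, sp=-1, e=sp−y=-1.2875; I=-2.5375, D=e−e_prev=-1.0375; u=1·(-1.2875)+5/4·(-2.5375)+3/4·(-1.0375)=-5.2375; next y=-4/5·0.2875+1/4·(-5.2375)=-1.539375
n=3: y=-1.539375, sp=3, e=sp−y=4.539375; I=2.001875, D=e−e_prev=5.826875; u=1·4.539375+5/4·2.001875+3/4·5.826875=11.411875; next y=-4/5·(-1.539375)+1/4·11.411875≈4.084469
n=4: y≈4.084469, sp=3, e=sp−y≈-1.084469; I≈0.917406, D=e−e_prev≈-5.623844; u=1·(-1.084469)+5/4·0.917406+3/4·(-5.623844)≈-4.155594; next y=-4/5·4.084469+1/4·(-4.155594)≈-4.306473
n=5: y≈-4.306473, sp=3, e=sp−y≈7.306473; I≈8.223880, D=e−e_prev≈8.390942; u=1·7.306473+5/4·8.223880+3/4·8.390942≈23.879530; next y=-4/5·(-4.306473)+1/4·23.879530≈9.415061
n=6: y≈9.415061, sp=3, e=sp−y≈-6.415061; I≈1.808819, D=e−e_prev≈-13.721535; u=1·(-6.415061)+5/4·1.808819+3/4·(-13.721535)≈-14.445189; next y=-4/5·9.415061+1/4·(-14.445189)≈-11.143346
n=7: y≈-11.143346, sp=3, e=sp−y≈14.143346; I≈15.952165, D=e−e_prev≈20.558407; u=1·14.143346+5/4·15.952165+3/4·20.558407≈49.502358; next y=-4/5·(-11.143346)+1/4·49.502358≈21.290266
n=8: y≈21.290266, sp=-2, e=sp−y≈-23.290266; I≈-7.338102, D=e−e_prev≈-37.433613; u=1·(-23.290266)+5/4·(-7.338102)+3/4·(-37.433613)≈-60.538103; next y=-4/5·21.290266+1/4·(-60.538103)≈-32.166739
n=9: y≈-32.166739, sp=-2, e=sp−y≈30.166739; I≈22.828637, D=e−e_prev≈53.457005; u=1·30.166739+5/4·22.828637+3/4·53.457005≈98.795289; next y=-4/5·(-32.166739)+1/4·98.795289≈50.432213

0 -1 -3.000 0.000
1 -1 -1.250 -0.750
2 -1 -5.238 0.288
3 3 11.412 -1.539
4 3 -4.156 4.084
5 3 23.880 -4.306
6 3 -14.445 9.415
7 3 49.502 -11.143
8 -2 -60.538 21.290
9 -2 98.795 -32.167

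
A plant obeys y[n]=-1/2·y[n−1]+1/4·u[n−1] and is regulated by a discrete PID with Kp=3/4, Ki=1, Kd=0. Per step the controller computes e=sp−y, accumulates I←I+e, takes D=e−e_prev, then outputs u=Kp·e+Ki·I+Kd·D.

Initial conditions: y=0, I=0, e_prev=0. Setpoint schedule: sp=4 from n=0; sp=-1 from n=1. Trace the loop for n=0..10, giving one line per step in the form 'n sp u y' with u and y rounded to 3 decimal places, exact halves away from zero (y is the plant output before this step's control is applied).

0 4 7.000 0.000
1 -1 -0.813 1.750
2 -1 1.387 -1.078
3 -1 -1.972 0.886
4 -1 -0.670 -0.936
5 -1 -2.898 0.300
6 -1 -2.142 -0.875
7 -1 -3.626 -0.098
8 -1 -3.199 -0.857
9 -1 -4.193 -0.371
10 -1 -3.961 -0.863

(exact arithmetic carried between steps; '≈' marks a value shown rounded to 6 d.p. or computed from one; I and e_prev carry over from the previous line; the table rounds u and y to 3 d.p., halves away from zero)
n=0: y=0, sp=4, e=sp−y=4; I=4, D=e−e_prev=4; u=3/4·4+1·4+0·4=7; next y=-1/2·0+1/4·7=1.75
n=1: y=1.75, sp=-1, e=sp−y=-2.75; I=1.25, D=e−e_prev=-6.75; u=3/4·(-2.75)+1·1.25+0·(-6.75)=-0.8125; next y=-1/2·1.75+1/4·(-0.8125)=-1.078125
n=2: y=-1.078125, sp=-1, e=sp−y=0.078125; I=1.328125, D=e−e_prev=2.828125; u=3/4·0.078125+1·1.328125+0·2.828125≈1.386719; next y=-1/2·(-1.078125)+1/4·1.386719≈0.885742
n=3: y≈0.885742, sp=-1, e=sp−y≈-1.885742; I≈-0.557617, D=e−e_prev≈-1.963867; u=3/4·(-1.885742)+1·(-0.557617)+0·(-1.963867)≈-1.971924; next y=-1/2·0.885742+1/4·(-1.971924)≈-0.935852
n=4: y≈-0.935852, sp=-1, e=sp−y≈-0.064148; I≈-0.621765, D=e−e_prev≈1.821594; u=3/4·(-0.064148)+1·(-0.621765)+0·1.821594≈-0.669876; next y=-1/2·(-0.935852)+1/4·(-0.669876)≈0.300457
n=5: y≈0.300457, sp=-1, e=sp−y≈-1.300457; I≈-1.922222, D=e−e_prev≈-1.236309; u=3/4·(-1.300457)+1·(-1.922222)+0·(-1.236309)≈-2.897565; next y=-1/2·0.300457+1/4·(-2.897565)≈-0.874620
n=6: y≈-0.874620, sp=-1, e=sp−y≈-0.125380; I≈-2.047602, D=e−e_prev≈1.175077; u=3/4·(-0.125380)+1·(-2.047602)+0·1.175077≈-2.141638; next y=-1/2·(-0.874620)+1/4·(-2.141638)≈-0.098100
n=7: y≈-0.098100, sp=-1, e=sp−y≈-0.901900; I≈-2.949503, D=e−e_prev≈-0.776520; u=3/4·(-0.901900)+1·(-2.949503)+0·(-0.776520)≈-3.625928; next y=-1/2·(-0.098100)+1/4·(-3.625928)≈-0.857432
n=8: y≈-0.857432, sp=-1, e=sp−y≈-0.142568; I≈-3.092071, D=e−e_prev≈0.759333; u=3/4·(-0.142568)+1·(-3.092071)+0·0.759333≈-3.198996; next y=-1/2·(-0.857432)+1/4·(-3.198996)≈-0.371033
n=9: y≈-0.371033, sp=-1, e=sp−y≈-0.628967; I≈-3.721038, D=e−e_prev≈-0.486399; u=3/4·(-0.628967)+1·(-3.721038)+0·(-0.486399)≈-4.192763; next y=-1/2·(-0.371033)+1/4·(-4.192763)≈-0.862674
n=10: y≈-0.862674, sp=-1, e=sp−y≈-0.137326; I≈-3.858363, D=e−e_prev≈0.491641; u=3/4·(-0.137326)+1·(-3.858363)+0·0.491641≈-3.961358; next y=-1/2·(-0.862674)+1/4·(-3.961358)≈-0.559002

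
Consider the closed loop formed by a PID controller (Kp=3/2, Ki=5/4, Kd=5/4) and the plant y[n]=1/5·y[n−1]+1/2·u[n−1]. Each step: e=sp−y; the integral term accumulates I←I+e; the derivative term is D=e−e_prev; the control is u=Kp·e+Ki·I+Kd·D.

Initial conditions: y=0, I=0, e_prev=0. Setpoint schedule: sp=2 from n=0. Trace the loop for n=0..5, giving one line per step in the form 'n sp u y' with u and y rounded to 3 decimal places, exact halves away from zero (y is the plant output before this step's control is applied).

(exact arithmetic carried between steps; '≈' marks a value shown rounded to 6 d.p. or computed from one; I and e_prev carry over from the previous line; the table rounds u and y to 3 d.p., halves away from zero)
n=0: y=0, sp=2, e=sp−y=2; I=2, D=e−e_prev=2; u=3/2·2+5/4·2+5/4·2=8; next y=1/5·0+1/2·8=4
n=1: y=4, sp=2, e=sp−y=-2; I=0, D=e−e_prev=-4; u=3/2·(-2)+5/4·0+5/4·(-4)=-8; next y=1/5·4+1/2·(-8)=-3.2
n=2: y=-3.2, sp=2, e=sp−y=5.2; I=5.2, D=e−e_prev=7.2; u=3/2·5.2+5/4·5.2+5/4·7.2=23.3; next y=1/5·(-3.2)+1/2·23.3=11.01
n=3: y=11.01, sp=2, e=sp−y=-9.01; I=-3.81, D=e−e_prev=-14.21; u=3/2·(-9.01)+5/4·(-3.81)+5/4·(-14.21)=-36.04; next y=1/5·11.01+1/2·(-36.04)=-15.818
n=4: y=-15.818, sp=2, e=sp−y=17.818; I=14.008, D=e−e_prev=26.828; u=3/2·17.818+5/4·14.008+5/4·26.828=77.772; next y=1/5·(-15.818)+1/2·77.772=35.7224
n=5: y=35.7224, sp=2, e=sp−y=-33.7224; I=-19.7144, D=e−e_prev=-51.5404; u=3/2·(-33.7224)+5/4·(-19.7144)+5/4·(-51.5404)=-139.6521; next y=1/5·35.7224+1/2·(-139.6521)=-62.68157

0 2 8.000 0.000
1 2 -8.000 4.000
2 2 23.300 -3.200
3 2 -36.040 11.010
4 2 77.772 -15.818
5 2 -139.652 35.722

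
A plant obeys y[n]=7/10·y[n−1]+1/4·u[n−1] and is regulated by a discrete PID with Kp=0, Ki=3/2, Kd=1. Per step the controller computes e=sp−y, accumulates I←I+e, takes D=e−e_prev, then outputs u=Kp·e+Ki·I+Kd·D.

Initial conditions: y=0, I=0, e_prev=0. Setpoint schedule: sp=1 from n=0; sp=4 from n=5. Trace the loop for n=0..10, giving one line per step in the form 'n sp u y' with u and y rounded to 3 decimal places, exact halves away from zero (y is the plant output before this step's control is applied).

0 1 2.500 0.000
1 1 1.438 0.625
2 1 2.195 0.797
3 1 1.897 1.107
4 1 1.691 1.249
5 4 8.840 1.297
6 4 5.390 3.118
7 4 7.504 3.530
8 4 6.578 4.347
9 4 6.024 4.688
10 4 5.084 4.787

(exact arithmetic carried between steps; '≈' marks a value shown rounded to 6 d.p. or computed from one; I and e_prev carry over from the previous line; the table rounds u and y to 3 d.p., halves away from zero)
n=0: y=0, sp=1, e=sp−y=1; I=1, D=e−e_prev=1; u=0·1+3/2·1+1·1=2.5; next y=7/10·0+1/4·2.5=0.625
n=1: y=0.625, sp=1, e=sp−y=0.375; I=1.375, D=e−e_prev=-0.625; u=0·0.375+3/2·1.375+1·(-0.625)=1.4375; next y=7/10·0.625+1/4·1.4375=0.796875
n=2: y=0.796875, sp=1, e=sp−y=0.203125; I=1.578125, D=e−e_prev=-0.171875; u=0·0.203125+3/2·1.578125+1·(-0.171875)≈2.195313; next y=7/10·0.796875+1/4·2.195313≈1.106641
n=3: y≈1.106641, sp=1, e=sp−y≈-0.106641; I≈1.471484, D=e−e_prev≈-0.309766; u=0·(-0.106641)+3/2·1.471484+1·(-0.309766)≈1.897461; next y=7/10·1.106641+1/4·1.897461≈1.249014
n=4: y≈1.249014, sp=1, e=sp−y≈-0.249014; I≈1.222471, D=e−e_prev≈-0.142373; u=0·(-0.249014)+3/2·1.222471+1·(-0.142373)≈1.691333; next y=7/10·1.249014+1/4·1.691333≈1.297143
n=5: y≈1.297143, sp=4, e=sp−y≈2.702857; I≈3.925328, D=e−e_prev≈2.951871; u=0·2.702857+3/2·3.925328+1·2.951871≈8.839863; next y=7/10·1.297143+1/4·8.839863≈3.117966
n=6: y≈3.117966, sp=4, e=sp−y≈0.882034; I≈4.807362, D=e−e_prev≈-1.820823; u=0·0.882034+3/2·4.807362+1·(-1.820823)≈5.390221; next y=7/10·3.117966+1/4·5.390221≈3.530131
n=7: y≈3.530131, sp=4, e=sp−y≈0.469869; I≈5.277231, D=e−e_prev≈-0.412165; u=0·0.469869+3/2·5.277231+1·(-0.412165)≈7.503681; next y=7/10·3.530131+1/4·7.503681≈4.347012
n=8: y≈4.347012, sp=4, e=sp−y≈-0.347012; I≈4.930219, D=e−e_prev≈-0.816881; u=0·(-0.347012)+3/2·4.930219+1·(-0.816881)≈6.578448; next y=7/10·4.347012+1/4·6.578448≈4.687520
n=9: y≈4.687520, sp=4, e=sp−y≈-0.687520; I≈4.242699, D=e−e_prev≈-0.340508; u=0·(-0.687520)+3/2·4.242699+1·(-0.340508)≈6.023540; next y=7/10·4.687520+1/4·6.023540≈4.787149
n=10: y≈4.787149, sp=4, e=sp−y≈-0.787149; I≈3.455550, D=e−e_prev≈-0.099629; u=0·(-0.787149)+3/2·3.455550+1·(-0.099629)≈5.083695; next y=7/10·4.787149+1/4·5.083695≈4.621928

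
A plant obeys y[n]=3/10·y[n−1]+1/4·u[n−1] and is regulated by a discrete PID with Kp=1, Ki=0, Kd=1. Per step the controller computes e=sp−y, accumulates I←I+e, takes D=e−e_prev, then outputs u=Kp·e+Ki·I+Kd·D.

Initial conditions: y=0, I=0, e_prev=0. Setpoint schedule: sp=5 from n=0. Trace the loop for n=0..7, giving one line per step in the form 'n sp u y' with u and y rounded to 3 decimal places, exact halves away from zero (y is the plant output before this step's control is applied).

0 5 10.000 0.000
1 5 0.000 2.500
2 5 6.000 0.750
3 5 2.300 1.725
4 5 4.540 1.093
5 5 3.167 1.463
6 5 4.002 1.231
7 5 3.491 1.370

(exact arithmetic carried between steps; '≈' marks a value shown rounded to 6 d.p. or computed from one; I and e_prev carry over from the previous line; the table rounds u and y to 3 d.p., halves away from zero)
n=0: y=0, sp=5, e=sp−y=5; I=5, D=e−e_prev=5; u=1·5+0·5+1·5=10; next y=3/10·0+1/4·10=2.5
n=1: y=2.5, sp=5, e=sp−y=2.5; I=7.5, D=e−e_prev=-2.5; u=1·2.5+0·7.5+1·(-2.5)=0; next y=3/10·2.5+1/4·0=0.75
n=2: y=0.75, sp=5, e=sp−y=4.25; I=11.75, D=e−e_prev=1.75; u=1·4.25+0·11.75+1·1.75=6; next y=3/10·0.75+1/4·6=1.725
n=3: y=1.725, sp=5, e=sp−y=3.275; I=15.025, D=e−e_prev=-0.975; u=1·3.275+0·15.025+1·(-0.975)=2.3; next y=3/10·1.725+1/4·2.3=1.0925
n=4: y=1.0925, sp=5, e=sp−y=3.9075; I=18.9325, D=e−e_prev=0.6325; u=1·3.9075+0·18.9325+1·0.6325=4.54; next y=3/10·1.0925+1/4·4.54=1.46275
n=5: y=1.46275, sp=5, e=sp−y=3.53725; I=22.46975, D=e−e_prev=-0.37025; u=1·3.53725+0·22.46975+1·(-0.37025)=3.167; next y=3/10·1.46275+1/4·3.167=1.230575
n=6: y=1.230575, sp=5, e=sp−y=3.769425; I=26.239175, D=e−e_prev=0.232175; u=1·3.769425+0·26.239175+1·0.232175=4.0016; next y=3/10·1.230575+1/4·4.0016≈1.369573
n=7: y≈1.369573, sp=5, e=sp−y≈3.630428; I≈29.869603, D=e−e_prev≈-0.138998; u=1·3.630428+0·29.869603+1·(-0.138998)≈3.49143; next y=3/10·1.369573+1/4·3.49143≈1.283729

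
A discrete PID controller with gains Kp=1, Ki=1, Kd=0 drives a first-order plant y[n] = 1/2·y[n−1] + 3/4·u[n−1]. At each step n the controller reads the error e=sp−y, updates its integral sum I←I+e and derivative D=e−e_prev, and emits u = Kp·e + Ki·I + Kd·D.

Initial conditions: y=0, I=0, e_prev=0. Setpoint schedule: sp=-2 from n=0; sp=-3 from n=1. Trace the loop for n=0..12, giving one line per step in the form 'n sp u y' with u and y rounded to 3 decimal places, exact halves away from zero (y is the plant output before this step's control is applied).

0 -2 -4.000 0.000
1 -3 -2.000 -3.000
2 -3 -2.000 -3.000
3 -3 -2.000 -3.000
4 -3 -2.000 -3.000
5 -3 -2.000 -3.000
6 -3 -2.000 -3.000
7 -3 -2.000 -3.000
8 -3 -2.000 -3.000
9 -3 -2.000 -3.000
10 -3 -2.000 -3.000
11 -3 -2.000 -3.000
12 -3 -2.000 -3.000

(exact arithmetic carried between steps; '≈' marks a value shown rounded to 6 d.p. or computed from one; I and e_prev carry over from the previous line; the table rounds u and y to 3 d.p., halves away from zero)
n=0: y=0, sp=-2, e=sp−y=-2; I=-2, D=e−e_prev=-2; u=1·(-2)+1·(-2)+0·(-2)=-4; next y=1/2·0+3/4·(-4)=-3
n=1: y=-3, sp=-3, e=sp−y=0; I=-2, D=e−e_prev=2; u=1·0+1·(-2)+0·2=-2; next y=1/2·(-3)+3/4·(-2)=-3
n=2: y=-3, sp=-3, e=sp−y=0; I=-2, D=e−e_prev=0; u=1·0+1·(-2)+0·0=-2; next y=1/2·(-3)+3/4·(-2)=-3
n=3: y=-3, sp=-3, e=sp−y=0; I=-2, D=e−e_prev=0; u=1·0+1·(-2)+0·0=-2; next y=1/2·(-3)+3/4·(-2)=-3
n=4: y=-3, sp=-3, e=sp−y=0; I=-2, D=e−e_prev=0; u=1·0+1·(-2)+0·0=-2; next y=1/2·(-3)+3/4·(-2)=-3
n=5: y=-3, sp=-3, e=sp−y=0; I=-2, D=e−e_prev=0; u=1·0+1·(-2)+0·0=-2; next y=1/2·(-3)+3/4·(-2)=-3
n=6: y=-3, sp=-3, e=sp−y=0; I=-2, D=e−e_prev=0; u=1·0+1·(-2)+0·0=-2; next y=1/2·(-3)+3/4·(-2)=-3
n=7: y=-3, sp=-3, e=sp−y=0; I=-2, D=e−e_prev=0; u=1·0+1·(-2)+0·0=-2; next y=1/2·(-3)+3/4·(-2)=-3
n=8: y=-3, sp=-3, e=sp−y=0; I=-2, D=e−e_prev=0; u=1·0+1·(-2)+0·0=-2; next y=1/2·(-3)+3/4·(-2)=-3
n=9: y=-3, sp=-3, e=sp−y=0; I=-2, D=e−e_prev=0; u=1·0+1·(-2)+0·0=-2; next y=1/2·(-3)+3/4·(-2)=-3
n=10: y=-3, sp=-3, e=sp−y=0; I=-2, D=e−e_prev=0; u=1·0+1·(-2)+0·0=-2; next y=1/2·(-3)+3/4·(-2)=-3
n=11: y=-3, sp=-3, e=sp−y=0; I=-2, D=e−e_prev=0; u=1·0+1·(-2)+0·0=-2; next y=1/2·(-3)+3/4·(-2)=-3
n=12: y=-3, sp=-3, e=sp−y=0; I=-2, D=e−e_prev=0; u=1·0+1·(-2)+0·0=-2; next y=1/2·(-3)+3/4·(-2)=-3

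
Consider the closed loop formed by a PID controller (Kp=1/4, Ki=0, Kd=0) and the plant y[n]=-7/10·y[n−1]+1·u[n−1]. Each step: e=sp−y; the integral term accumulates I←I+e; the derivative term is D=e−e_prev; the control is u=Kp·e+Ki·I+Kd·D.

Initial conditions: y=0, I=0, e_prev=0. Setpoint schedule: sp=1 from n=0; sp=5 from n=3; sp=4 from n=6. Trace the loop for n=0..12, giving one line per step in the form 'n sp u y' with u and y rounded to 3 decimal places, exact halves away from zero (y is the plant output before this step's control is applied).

(exact arithmetic carried between steps; '≈' marks a value shown rounded to 6 d.p. or computed from one; I and e_prev carry over from the previous line; the table rounds u and y to 3 d.p., halves away from zero)
n=0: y=0, sp=1, e=sp−y=1; I=1, D=e−e_prev=1; u=1/4·1+0·1+0·1=0.25; next y=-7/10·0+1·0.25=0.25
n=1: y=0.25, sp=1, e=sp−y=0.75; I=1.75, D=e−e_prev=-0.25; u=1/4·0.75+0·1.75+0·(-0.25)=0.1875; next y=-7/10·0.25+1·0.1875=0.0125
n=2: y=0.0125, sp=1, e=sp−y=0.9875; I=2.7375, D=e−e_prev=0.2375; u=1/4·0.9875+0·2.7375+0·0.2375=0.246875; next y=-7/10·0.0125+1·0.246875=0.238125
n=3: y=0.238125, sp=5, e=sp−y=4.761875; I=7.499375, D=e−e_prev=3.774375; u=1/4·4.761875+0·7.499375+0·3.774375≈1.190469; next y=-7/10·0.238125+1·1.190469≈1.023781
n=4: y≈1.023781, sp=5, e=sp−y≈3.976219; I≈11.475594, D=e−e_prev≈-0.785656; u=1/4·3.976219+0·11.475594+0·(-0.785656)≈0.994055; next y=-7/10·1.023781+1·0.994055≈0.277408
n=5: y≈0.277408, sp=5, e=sp−y≈4.722592; I≈16.198186, D=e−e_prev≈0.746373; u=1/4·4.722592+0·16.198186+0·0.746373≈1.180648; next y=-7/10·0.277408+1·1.180648≈0.986463
n=6: y≈0.986463, sp=4, e=sp−y≈3.013537; I≈19.211723, D=e−e_prev≈-1.709055; u=1/4·3.013537+0·19.211723+0·(-1.709055)≈0.753384; next y=-7/10·0.986463+1·0.753384≈0.062861
n=7: y≈0.062861, sp=4, e=sp−y≈3.937139; I≈23.148863, D=e−e_prev≈0.923602; u=1/4·3.937139+0·23.148863+0·0.923602≈0.984285; next y=-7/10·0.062861+1·0.984285≈0.940282
n=8: y≈0.940282, sp=4, e=sp−y≈3.059718; I≈26.208580, D=e−e_prev≈-0.877422; u=1/4·3.059718+0·26.208580+0·(-0.877422)≈0.764929; next y=-7/10·0.940282+1·0.764929≈0.106732
n=9: y≈0.106732, sp=4, e=sp−y≈3.893268; I≈30.101849, D=e−e_prev≈0.833551; u=1/4·3.893268+0·30.101849+0·0.833551≈0.973317; next y=-7/10·0.106732+1·0.973317≈0.898605
n=10: y≈0.898605, sp=4, e=sp−y≈3.101395; I≈33.203244, D=e−e_prev≈-0.791873; u=1/4·3.101395+0·33.203244+0·(-0.791873)≈0.775349; next y=-7/10·0.898605+1·0.775349≈0.146325
n=11: y≈0.146325, sp=4, e=sp−y≈3.853675; I≈37.056918, D=e−e_prev≈0.752280; u=1/4·3.853675+0·37.056918+0·0.752280≈0.963419; next y=-7/10·0.146325+1·0.963419≈0.860991
n=12: y≈0.860991, sp=4, e=sp−y≈3.139009; I≈40.195927, D=e−e_prev≈-0.714666; u=1/4·3.139009+0·40.195927+0·(-0.714666)≈0.784752; next y=-7/10·0.860991+1·0.784752≈0.182059

0 1 0.250 0.000
1 1 0.188 0.250
2 1 0.247 0.013
3 5 1.190 0.238
4 5 0.994 1.024
5 5 1.181 0.277
6 4 0.753 0.986
7 4 0.984 0.063
8 4 0.765 0.940
9 4 0.973 0.107
10 4 0.775 0.899
11 4 0.963 0.146
12 4 0.785 0.861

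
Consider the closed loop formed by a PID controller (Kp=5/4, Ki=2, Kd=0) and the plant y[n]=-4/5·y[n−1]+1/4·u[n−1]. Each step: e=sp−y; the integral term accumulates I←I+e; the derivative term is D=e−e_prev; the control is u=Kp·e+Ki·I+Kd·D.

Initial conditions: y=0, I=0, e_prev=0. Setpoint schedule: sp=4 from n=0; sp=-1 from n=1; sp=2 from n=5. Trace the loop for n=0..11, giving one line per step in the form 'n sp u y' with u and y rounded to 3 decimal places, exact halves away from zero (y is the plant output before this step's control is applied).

(exact arithmetic carried between steps; '≈' marks a value shown rounded to 6 d.p. or computed from one; I and e_prev carry over from the previous line; the table rounds u and y to 3 d.p., halves away from zero)
n=0: y=0, sp=4, e=sp−y=4; I=4, D=e−e_prev=4; u=5/4·4+2·4+0·4=13; next y=-4/5·0+1/4·13=3.25
n=1: y=3.25, sp=-1, e=sp−y=-4.25; I=-0.25, D=e−e_prev=-8.25; u=5/4·(-4.25)+2·(-0.25)+0·(-8.25)=-5.8125; next y=-4/5·3.25+1/4·(-5.8125)=-4.053125
n=2: y=-4.053125, sp=-1, e=sp−y=3.053125; I=2.803125, D=e−e_prev=7.303125; u=5/4·3.053125+2·2.803125+0·7.303125≈9.422656; next y=-4/5·(-4.053125)+1/4·9.422656≈5.598164
n=3: y≈5.598164, sp=-1, e=sp−y≈-6.598164; I≈-3.795039, D=e−e_prev≈-9.651289; u=5/4·(-6.598164)+2·(-3.795039)+0·(-9.651289)≈-15.837783; next y=-4/5·5.598164+1/4·(-15.837783)≈-8.437977
n=4: y≈-8.437977, sp=-1, e=sp−y≈7.437977; I≈3.642938, D=e−e_prev≈14.036141; u=5/4·7.437977+2·3.642938+0·14.036141≈16.583347; next y=-4/5·(-8.437977)+1/4·16.583347≈10.896218
n=5: y≈10.896218, sp=2, e=sp−y≈-8.896218; I≈-5.253280, D=e−e_prev≈-16.334196; u=5/4·(-8.896218)+2·(-5.253280)+0·(-16.334196)≈-21.626834; next y=-4/5·10.896218+1/4·(-21.626834)≈-14.123683
n=6: y≈-14.123683, sp=2, e=sp−y≈16.123683; I≈10.870403, D=e−e_prev≈25.019902; u=5/4·16.123683+2·10.870403+0·25.019902≈41.895410; next y=-4/5·(-14.123683)+1/4·41.895410≈21.772799
n=7: y≈21.772799, sp=2, e=sp−y≈-19.772799; I≈-8.902396, D=e−e_prev≈-35.896482; u=5/4·(-19.772799)+2·(-8.902396)+0·(-35.896482)≈-42.520791; next y=-4/5·21.772799+1/4·(-42.520791)≈-28.048437
n=8: y≈-28.048437, sp=2, e=sp−y≈30.048437; I≈21.146041, D=e−e_prev≈49.821236; u=5/4·30.048437+2·21.146041+0·49.821236≈79.852628; next y=-4/5·(-28.048437)+1/4·79.852628≈42.401907
n=9: y≈42.401907, sp=2, e=sp−y≈-40.401907; I≈-19.255866, D=e−e_prev≈-70.450344; u=5/4·(-40.401907)+2·(-19.255866)+0·(-70.450344)≈-89.014115; next y=-4/5·42.401907+1/4·(-89.014115)≈-56.175054
n=10: y≈-56.175054, sp=2, e=sp−y≈58.175054; I≈38.919188, D=e−e_prev≈98.576961; u=5/4·58.175054+2·38.919188+0·98.576961≈150.557194; next y=-4/5·(-56.175054)+1/4·150.557194≈82.579342
n=11: y≈82.579342, sp=2, e=sp−y≈-80.579342; I≈-41.660154, D=e−e_prev≈-138.754396; u=5/4·(-80.579342)+2·(-41.660154)+0·(-138.754396)≈-184.044484; next y=-4/5·82.579342+1/4·(-184.044484)≈-112.074594

0 4 13.000 0.000
1 -1 -5.813 3.250
2 -1 9.423 -4.053
3 -1 -15.838 5.598
4 -1 16.583 -8.438
5 2 -21.627 10.896
6 2 41.895 -14.124
7 2 -42.521 21.773
8 2 79.853 -28.048
9 2 -89.014 42.402
10 2 150.557 -56.175
11 2 -184.044 82.579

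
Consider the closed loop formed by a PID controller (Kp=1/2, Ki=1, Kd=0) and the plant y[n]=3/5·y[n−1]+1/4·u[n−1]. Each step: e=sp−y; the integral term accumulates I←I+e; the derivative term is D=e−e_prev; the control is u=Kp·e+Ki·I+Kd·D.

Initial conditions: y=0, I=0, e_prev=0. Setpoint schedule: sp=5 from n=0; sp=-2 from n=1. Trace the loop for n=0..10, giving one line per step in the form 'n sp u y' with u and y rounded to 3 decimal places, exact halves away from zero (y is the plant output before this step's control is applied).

(exact arithmetic carried between steps; '≈' marks a value shown rounded to 6 d.p. or computed from one; I and e_prev carry over from the previous line; the table rounds u and y to 3 d.p., halves away from zero)
n=0: y=0, sp=5, e=sp−y=5; I=5, D=e−e_prev=5; u=1/2·5+1·5+0·5=7.5; next y=3/5·0+1/4·7.5=1.875
n=1: y=1.875, sp=-2, e=sp−y=-3.875; I=1.125, D=e−e_prev=-8.875; u=1/2·(-3.875)+1·1.125+0·(-8.875)=-0.8125; next y=3/5·1.875+1/4·(-0.8125)=0.921875
n=2: y=0.921875, sp=-2, e=sp−y=-2.921875; I=-1.796875, D=e−e_prev=0.953125; u=1/2·(-2.921875)+1·(-1.796875)+0·0.953125≈-3.257813; next y=3/5·0.921875+1/4·(-3.257813)≈-0.261328
n=3: y≈-0.261328, sp=-2, e=sp−y≈-1.738672; I≈-3.535547, D=e−e_prev≈1.183203; u=1/2·(-1.738672)+1·(-3.535547)+0·1.183203≈-4.404883; next y=3/5·(-0.261328)+1/4·(-4.404883)≈-1.258018
n=4: y≈-1.258018, sp=-2, e=sp−y≈-0.741982; I≈-4.277529, D=e−e_prev≈0.996689; u=1/2·(-0.741982)+1·(-4.277529)+0·0.996689≈-4.648521; next y=3/5·(-1.258018)+1/4·(-4.648521)≈-1.916941
n=5: y≈-1.916941, sp=-2, e=sp−y≈-0.083059; I≈-4.360589, D=e−e_prev≈0.658923; u=1/2·(-0.083059)+1·(-4.360589)+0·0.658923≈-4.402118; next y=3/5·(-1.916941)+1/4·(-4.402118)≈-2.250694
n=6: y≈-2.250694, sp=-2, e=sp−y≈0.250694; I≈-4.109895, D=e−e_prev≈0.333753; u=1/2·0.250694+1·(-4.109895)+0·0.333753≈-3.984548; next y=3/5·(-2.250694)+1/4·(-3.984548)≈-2.346553
n=7: y≈-2.346553, sp=-2, e=sp−y≈0.346553; I≈-3.763341, D=e−e_prev≈0.095859; u=1/2·0.346553+1·(-3.763341)+0·0.095859≈-3.590065; next y=3/5·(-2.346553)+1/4·(-3.590065)≈-2.305448
n=8: y≈-2.305448, sp=-2, e=sp−y≈0.305448; I≈-3.457893, D=e−e_prev≈-0.041105; u=1/2·0.305448+1·(-3.457893)+0·(-0.041105)≈-3.305169; next y=3/5·(-2.305448)+1/4·(-3.305169)≈-2.209561
n=9: y≈-2.209561, sp=-2, e=sp−y≈0.209561; I≈-3.248332, D=e−e_prev≈-0.095887; u=1/2·0.209561+1·(-3.248332)+0·(-0.095887)≈-3.143551; next y=3/5·(-2.209561)+1/4·(-3.143551)≈-2.111625
n=10: y≈-2.111625, sp=-2, e=sp−y≈0.111625; I≈-3.136707, D=e−e_prev≈-0.097937; u=1/2·0.111625+1·(-3.136707)+0·(-0.097937)≈-3.080895; next y=3/5·(-2.111625)+1/4·(-3.080895)≈-2.037199

0 5 7.500 0.000
1 -2 -0.813 1.875
2 -2 -3.258 0.922
3 -2 -4.405 -0.261
4 -2 -4.649 -1.258
5 -2 -4.402 -1.917
6 -2 -3.985 -2.251
7 -2 -3.590 -2.347
8 -2 -3.305 -2.305
9 -2 -3.144 -2.210
10 -2 -3.081 -2.112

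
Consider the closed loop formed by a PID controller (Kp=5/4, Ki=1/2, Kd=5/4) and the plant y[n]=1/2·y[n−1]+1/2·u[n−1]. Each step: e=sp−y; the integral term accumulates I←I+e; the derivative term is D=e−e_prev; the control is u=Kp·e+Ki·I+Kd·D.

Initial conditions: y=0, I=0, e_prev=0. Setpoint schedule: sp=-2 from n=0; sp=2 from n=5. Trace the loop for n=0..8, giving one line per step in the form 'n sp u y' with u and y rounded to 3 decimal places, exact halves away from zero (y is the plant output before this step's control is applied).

(exact arithmetic carried between steps; '≈' marks a value shown rounded to 6 d.p. or computed from one; I and e_prev carry over from the previous line; the table rounds u and y to 3 d.p., halves away from zero)
n=0: y=0, sp=-2, e=sp−y=-2; I=-2, D=e−e_prev=-2; u=5/4·(-2)+1/2·(-2)+5/4·(-2)=-6; next y=1/2·0+1/2·(-6)=-3
n=1: y=-3, sp=-2, e=sp−y=1; I=-1, D=e−e_prev=3; u=5/4·1+1/2·(-1)+5/4·3=4.5; next y=1/2·(-3)+1/2·4.5=0.75
n=2: y=0.75, sp=-2, e=sp−y=-2.75; I=-3.75, D=e−e_prev=-3.75; u=5/4·(-2.75)+1/2·(-3.75)+5/4·(-3.75)=-10; next y=1/2·0.75+1/2·(-10)=-4.625
n=3: y=-4.625, sp=-2, e=sp−y=2.625; I=-1.125, D=e−e_prev=5.375; u=5/4·2.625+1/2·(-1.125)+5/4·5.375=9.4375; next y=1/2·(-4.625)+1/2·9.4375=2.40625
n=4: y=2.40625, sp=-2, e=sp−y=-4.40625; I=-5.53125, D=e−e_prev=-7.03125; u=5/4·(-4.40625)+1/2·(-5.53125)+5/4·(-7.03125)=-17.0625; next y=1/2·2.40625+1/2·(-17.0625)=-7.328125
n=5: y=-7.328125, sp=2, e=sp−y=9.328125; I=3.796875, D=e−e_prev=13.734375; u=5/4·9.328125+1/2·3.796875+5/4·13.734375≈30.726563; next y=1/2·(-7.328125)+1/2·30.726563≈11.699219
n=6: y≈11.699219, sp=2, e=sp−y≈-9.699219; I≈-5.902344, D=e−e_prev≈-19.027344; u=5/4·(-9.699219)+1/2·(-5.902344)+5/4·(-19.027344)≈-38.859375; next y=1/2·11.699219+1/2·(-38.859375)≈-13.580078
n=7: y≈-13.580078, sp=2, e=sp−y≈15.580078; I≈9.677734, D=e−e_prev≈25.279297; u=5/4·15.580078+1/2·9.677734+5/4·25.279297≈55.913086; next y=1/2·(-13.580078)+1/2·55.913086≈21.166504
n=8: y≈21.166504, sp=2, e=sp−y≈-19.166504; I≈-9.488770, D=e−e_prev≈-34.746582; u=5/4·(-19.166504)+1/2·(-9.488770)+5/4·(-34.746582)≈-72.135742; next y=1/2·21.166504+1/2·(-72.135742)≈-25.484619

0 -2 -6.000 0.000
1 -2 4.500 -3.000
2 -2 -10.000 0.750
3 -2 9.438 -4.625
4 -2 -17.063 2.406
5 2 30.727 -7.328
6 2 -38.859 11.699
7 2 55.913 -13.580
8 2 -72.136 21.167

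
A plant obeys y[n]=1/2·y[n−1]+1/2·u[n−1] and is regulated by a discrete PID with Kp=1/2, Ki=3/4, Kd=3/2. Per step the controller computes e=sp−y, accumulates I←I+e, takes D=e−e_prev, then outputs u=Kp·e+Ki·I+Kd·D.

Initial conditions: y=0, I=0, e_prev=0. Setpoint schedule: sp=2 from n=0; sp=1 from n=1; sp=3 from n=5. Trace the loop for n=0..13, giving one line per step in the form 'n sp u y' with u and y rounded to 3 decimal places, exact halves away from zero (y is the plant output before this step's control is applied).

(exact arithmetic carried between steps; '≈' marks a value shown rounded to 6 d.p. or computed from one; I and e_prev carry over from the previous line; the table rounds u and y to 3 d.p., halves away from zero)
n=0: y=0, sp=2, e=sp−y=2; I=2, D=e−e_prev=2; u=1/2·2+3/4·2+3/2·2=5.5; next y=1/2·0+1/2·5.5=2.75
n=1: y=2.75, sp=1, e=sp−y=-1.75; I=0.25, D=e−e_prev=-3.75; u=1/2·(-1.75)+3/4·0.25+3/2·(-3.75)=-6.3125; next y=1/2·2.75+1/2·(-6.3125)=-1.78125
n=2: y=-1.78125, sp=1, e=sp−y=2.78125; I=3.03125, D=e−e_prev=4.53125; u=1/2·2.78125+3/4·3.03125+3/2·4.53125≈10.460938; next y=1/2·(-1.78125)+1/2·10.460938≈4.339844
n=3: y≈4.339844, sp=1, e=sp−y≈-3.339844; I≈-0.308594, D=e−e_prev≈-6.121094; u=1/2·(-3.339844)+3/4·(-0.308594)+3/2·(-6.121094)≈-11.083008; next y=1/2·4.339844+1/2·(-11.083008)≈-3.371582
n=4: y≈-3.371582, sp=1, e=sp−y≈4.371582; I≈4.062988, D=e−e_prev≈7.711426; u=1/2·4.371582+3/4·4.062988+3/2·7.711426≈16.800171; next y=1/2·(-3.371582)+1/2·16.800171≈6.714294
n=5: y≈6.714294, sp=3, e=sp−y≈-3.714294; I≈0.348694, D=e−e_prev≈-8.085876; u=1/2·(-3.714294)+3/4·0.348694+3/2·(-8.085876)≈-13.724442; next y=1/2·6.714294+1/2·(-13.724442)≈-3.505074
n=6: y≈-3.505074, sp=3, e=sp−y≈6.505074; I≈6.853767, D=e−e_prev≈10.219368; u=1/2·6.505074+3/4·6.853767+3/2·10.219368≈23.721914; next y=1/2·(-3.505074)+1/2·23.721914≈10.108420
n=7: y≈10.108420, sp=3, e=sp−y≈-7.108420; I≈-0.254653, D=e−e_prev≈-13.613494; u=1/2·(-7.108420)+3/4·(-0.254653)+3/2·(-13.613494)≈-24.165441; next y=1/2·10.108420+1/2·(-24.165441)≈-7.028510
n=8: y≈-7.028510, sp=3, e=sp−y≈10.028510; I≈9.773857, D=e−e_prev≈17.136931; u=1/2·10.028510+3/4·9.773857+3/2·17.136931≈38.050044; next y=1/2·(-7.028510)+1/2·38.050044≈15.510767
n=9: y≈15.510767, sp=3, e=sp−y≈-12.510767; I≈-2.736910, D=e−e_prev≈-22.539277; u=1/2·(-12.510767)+3/4·(-2.736910)+3/2·(-22.539277)≈-42.116981; next y=1/2·15.510767+1/2·(-42.116981)≈-13.303107
n=10: y≈-13.303107, sp=3, e=sp−y≈16.303107; I≈13.566198, D=e−e_prev≈28.813874; u=1/2·16.303107+3/4·13.566198+3/2·28.813874≈61.547013; next y=1/2·(-13.303107)+1/2·61.547013≈24.121953
n=11: y≈24.121953, sp=3, e=sp−y≈-21.121953; I≈-7.555755, D=e−e_prev≈-37.425060; u=1/2·(-21.121953)+3/4·(-7.555755)+3/2·(-37.425060)≈-72.365383; next y=1/2·24.121953+1/2·(-72.365383)≈-24.121715
n=12: y≈-24.121715, sp=3, e=sp−y≈27.121715; I≈19.565960, D=e−e_prev≈48.243668; u=1/2·27.121715+3/4·19.565960+3/2·48.243668≈100.600829; next y=1/2·(-24.121715)+1/2·100.600829≈38.239557
n=13: y≈38.239557, sp=3, e=sp−y≈-35.239557; I≈-15.673597, D=e−e_prev≈-62.361272; u=1/2·(-35.239557)+3/4·(-15.673597)+3/2·(-62.361272)≈-122.916885; next y=1/2·38.239557+1/2·(-122.916885)≈-42.338664

0 2 5.500 0.000
1 1 -6.313 2.750
2 1 10.461 -1.781
3 1 -11.083 4.340
4 1 16.800 -3.372
5 3 -13.724 6.714
6 3 23.722 -3.505
7 3 -24.165 10.108
8 3 38.050 -7.029
9 3 -42.117 15.511
10 3 61.547 -13.303
11 3 -72.365 24.122
12 3 100.601 -24.122
13 3 -122.917 38.240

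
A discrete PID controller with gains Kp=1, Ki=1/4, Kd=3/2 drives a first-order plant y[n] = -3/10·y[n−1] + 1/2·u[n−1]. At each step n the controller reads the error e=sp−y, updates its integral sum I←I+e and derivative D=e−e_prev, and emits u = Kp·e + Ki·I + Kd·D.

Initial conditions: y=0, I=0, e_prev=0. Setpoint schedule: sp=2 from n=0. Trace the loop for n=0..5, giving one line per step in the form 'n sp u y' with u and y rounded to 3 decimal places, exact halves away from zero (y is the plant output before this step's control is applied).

(exact arithmetic carried between steps; '≈' marks a value shown rounded to 6 d.p. or computed from one; I and e_prev carry over from the previous line; the table rounds u and y to 3 d.p., halves away from zero)
n=0: y=0, sp=2, e=sp−y=2; I=2, D=e−e_prev=2; u=1·2+1/4·2+3/2·2=5.5; next y=-3/10·0+1/2·5.5=2.75
n=1: y=2.75, sp=2, e=sp−y=-0.75; I=1.25, D=e−e_prev=-2.75; u=1·(-0.75)+1/4·1.25+3/2·(-2.75)=-4.5625; next y=-3/10·2.75+1/2·(-4.5625)=-3.10625
n=2: y=-3.10625, sp=2, e=sp−y=5.10625; I=6.35625, D=e−e_prev=5.85625; u=1·5.10625+1/4·6.35625+3/2·5.85625≈15.479688; next y=-3/10·(-3.10625)+1/2·15.479688≈8.671719
n=3: y≈8.671719, sp=2, e=sp−y≈-6.671719; I≈-0.315469, D=e−e_prev≈-11.777969; u=1·(-6.671719)+1/4·(-0.315469)+3/2·(-11.777969)≈-24.417539; next y=-3/10·8.671719+1/2·(-24.417539)≈-14.810285
n=4: y≈-14.810285, sp=2, e=sp−y≈16.810285; I≈16.494816, D=e−e_prev≈23.482004; u=1·16.810285+1/4·16.494816+3/2·23.482004≈56.156995; next y=-3/10·(-14.810285)+1/2·56.156995≈32.521583
n=5: y≈32.521583, sp=2, e=sp−y≈-30.521583; I≈-14.026767, D=e−e_prev≈-47.331868; u=1·(-30.521583)+1/4·(-14.026767)+3/2·(-47.331868)≈-105.026077; next y=-3/10·32.521583+1/2·(-105.026077)≈-62.269514

0 2 5.500 0.000
1 2 -4.563 2.750
2 2 15.480 -3.106
3 2 -24.418 8.672
4 2 56.157 -14.810
5 2 -105.026 32.522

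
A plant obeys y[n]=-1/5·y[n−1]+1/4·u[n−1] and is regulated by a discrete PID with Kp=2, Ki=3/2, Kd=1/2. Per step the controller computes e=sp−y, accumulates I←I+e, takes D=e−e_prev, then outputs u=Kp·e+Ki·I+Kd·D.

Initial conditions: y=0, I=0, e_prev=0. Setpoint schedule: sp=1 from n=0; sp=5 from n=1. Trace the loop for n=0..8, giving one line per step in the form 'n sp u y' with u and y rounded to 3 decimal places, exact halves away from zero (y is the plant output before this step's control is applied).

(exact arithmetic carried between steps; '≈' marks a value shown rounded to 6 d.p. or computed from one; I and e_prev carry over from the previous line; the table rounds u and y to 3 d.p., halves away from zero)
n=0: y=0, sp=1, e=sp−y=1; I=1, D=e−e_prev=1; u=2·1+3/2·1+1/2·1=4; next y=-1/5·0+1/4·4=1
n=1: y=1, sp=5, e=sp−y=4; I=5, D=e−e_prev=3; u=2·4+3/2·5+1/2·3=17; next y=-1/5·1+1/4·17=4.05
n=2: y=4.05, sp=5, e=sp−y=0.95; I=5.95, D=e−e_prev=-3.05; u=2·0.95+3/2·5.95+1/2·(-3.05)=9.3; next y=-1/5·4.05+1/4·9.3=1.515
n=3: y=1.515, sp=5, e=sp−y=3.485; I=9.435, D=e−e_prev=2.535; u=2·3.485+3/2·9.435+1/2·2.535=22.39; next y=-1/5·1.515+1/4·22.39=5.2945
n=4: y=5.2945, sp=5, e=sp−y=-0.2945; I=9.1405, D=e−e_prev=-3.7795; u=2·(-0.2945)+3/2·9.1405+1/2·(-3.7795)=11.232; next y=-1/5·5.2945+1/4·11.232=1.7491
n=5: y=1.7491, sp=5, e=sp−y=3.2509; I=12.3914, D=e−e_prev=3.5454; u=2·3.2509+3/2·12.3914+1/2·3.5454=26.8616; next y=-1/5·1.7491+1/4·26.8616=6.36558
n=6: y=6.36558, sp=5, e=sp−y=-1.36558; I=11.02582, D=e−e_prev=-4.61648; u=2·(-1.36558)+3/2·11.02582+1/2·(-4.61648)=11.49933; next y=-1/5·6.36558+1/4·11.49933≈1.601717
n=7: y≈1.601717, sp=5, e=sp−y≈3.398284; I≈14.424104, D=e−e_prev≈4.763864; u=2·3.398284+3/2·14.424104+1/2·4.763864≈30.814654; next y=-1/5·1.601717+1/4·30.814654≈7.383320
n=8: y≈7.383320, sp=5, e=sp−y≈-2.383320; I≈12.040783, D=e−e_prev≈-5.781604; u=2·(-2.383320)+3/2·12.040783+1/2·(-5.781604)≈10.403733; next y=-1/5·7.383320+1/4·10.403733≈1.124269

0 1 4.000 0.000
1 5 17.000 1.000
2 5 9.300 4.050
3 5 22.390 1.515
4 5 11.232 5.295
5 5 26.862 1.749
6 5 11.499 6.366
7 5 30.815 1.602
8 5 10.404 7.383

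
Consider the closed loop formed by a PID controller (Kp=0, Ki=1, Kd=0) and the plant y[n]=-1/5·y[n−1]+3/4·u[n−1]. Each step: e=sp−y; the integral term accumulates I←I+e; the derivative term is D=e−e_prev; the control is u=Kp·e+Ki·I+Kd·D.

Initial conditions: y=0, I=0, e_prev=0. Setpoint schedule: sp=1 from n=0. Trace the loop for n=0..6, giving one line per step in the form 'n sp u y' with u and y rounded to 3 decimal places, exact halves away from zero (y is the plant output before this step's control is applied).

0 1 1.000 0.000
1 1 1.250 0.750
2 1 1.463 0.788
3 1 1.523 0.939
4 1 1.569 0.954
5 1 1.583 0.986
6 1 1.593 0.990

(exact arithmetic carried between steps; '≈' marks a value shown rounded to 6 d.p. or computed from one; I and e_prev carry over from the previous line; the table rounds u and y to 3 d.p., halves away from zero)
n=0: y=0, sp=1, e=sp−y=1; I=1, D=e−e_prev=1; u=0·1+1·1+0·1=1; next y=-1/5·0+3/4·1=0.75
n=1: y=0.75, sp=1, e=sp−y=0.25; I=1.25, D=e−e_prev=-0.75; u=0·0.25+1·1.25+0·(-0.75)=1.25; next y=-1/5·0.75+3/4·1.25=0.7875
n=2: y=0.7875, sp=1, e=sp−y=0.2125; I=1.4625, D=e−e_prev=-0.0375; u=0·0.2125+1·1.4625+0·(-0.0375)=1.4625; next y=-1/5·0.7875+3/4·1.4625=0.939375
n=3: y=0.939375, sp=1, e=sp−y=0.060625; I=1.523125, D=e−e_prev=-0.151875; u=0·0.060625+1·1.523125+0·(-0.151875)=1.523125; next y=-1/5·0.939375+3/4·1.523125≈0.954469
n=4: y≈0.954469, sp=1, e=sp−y≈0.045531; I≈1.568656, D=e−e_prev≈-0.015094; u=0·0.045531+1·1.568656+0·(-0.015094)≈1.568656; next y=-1/5·0.954469+3/4·1.568656≈0.985598
n=5: y≈0.985598, sp=1, e=sp−y≈0.014402; I≈1.583058, D=e−e_prev≈-0.031130; u=0·0.014402+1·1.583058+0·(-0.031130)≈1.583058; next y=-1/5·0.985598+3/4·1.583058≈0.990174
n=6: y≈0.990174, sp=1, e=sp−y≈0.009826; I≈1.592884, D=e−e_prev≈-0.004575; u=0·0.009826+1·1.592884+0·(-0.004575)≈1.592884; next y=-1/5·0.990174+3/4·1.592884≈0.996628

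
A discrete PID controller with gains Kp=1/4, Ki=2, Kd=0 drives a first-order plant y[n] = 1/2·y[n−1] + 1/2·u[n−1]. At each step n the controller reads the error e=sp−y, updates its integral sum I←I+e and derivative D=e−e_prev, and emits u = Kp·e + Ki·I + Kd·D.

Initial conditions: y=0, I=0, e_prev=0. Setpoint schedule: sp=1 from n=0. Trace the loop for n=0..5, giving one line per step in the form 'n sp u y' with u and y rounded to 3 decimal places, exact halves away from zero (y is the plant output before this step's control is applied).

(exact arithmetic carried between steps; '≈' marks a value shown rounded to 6 d.p. or computed from one; I and e_prev carry over from the previous line; the table rounds u and y to 3 d.p., halves away from zero)
n=0: y=0, sp=1, e=sp−y=1; I=1, D=e−e_prev=1; u=1/4·1+2·1+0·1=2.25; next y=1/2·0+1/2·2.25=1.125
n=1: y=1.125, sp=1, e=sp−y=-0.125; I=0.875, D=e−e_prev=-1.125; u=1/4·(-0.125)+2·0.875+0·(-1.125)=1.71875; next y=1/2·1.125+1/2·1.71875=1.421875
n=2: y=1.421875, sp=1, e=sp−y=-0.421875; I=0.453125, D=e−e_prev=-0.296875; u=1/4·(-0.421875)+2·0.453125+0·(-0.296875)≈0.800781; next y=1/2·1.421875+1/2·0.800781≈1.111328
n=3: y≈1.111328, sp=1, e=sp−y≈-0.111328; I≈0.341797, D=e−e_prev≈0.310547; u=1/4·(-0.111328)+2·0.341797+0·0.310547≈0.655762; next y=1/2·1.111328+1/2·0.655762≈0.883545
n=4: y≈0.883545, sp=1, e=sp−y≈0.116455; I≈0.458252, D=e−e_prev≈0.227783; u=1/4·0.116455+2·0.458252+0·0.227783≈0.945618; next y=1/2·0.883545+1/2·0.945618≈0.914581
n=5: y≈0.914581, sp=1, e=sp−y≈0.085419; I≈0.543671, D=e−e_prev≈-0.031036; u=1/4·0.085419+2·0.543671+0·(-0.031036)≈1.108696; next y=1/2·0.914581+1/2·1.108696≈1.011639

0 1 2.250 0.000
1 1 1.719 1.125
2 1 0.801 1.422
3 1 0.656 1.111
4 1 0.946 0.884
5 1 1.109 0.915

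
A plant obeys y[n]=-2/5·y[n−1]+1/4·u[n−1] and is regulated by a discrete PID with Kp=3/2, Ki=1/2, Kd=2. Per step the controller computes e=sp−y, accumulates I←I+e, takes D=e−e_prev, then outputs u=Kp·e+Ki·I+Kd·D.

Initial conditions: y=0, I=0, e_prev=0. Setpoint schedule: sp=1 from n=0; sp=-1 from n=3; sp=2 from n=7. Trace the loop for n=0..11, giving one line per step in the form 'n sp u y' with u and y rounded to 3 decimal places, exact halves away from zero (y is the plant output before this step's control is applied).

0 1 4.000 0.000
1 1 -1.500 1.000
2 1 7.600 -0.775
3 -1 -15.003 2.210
4 -1 20.741 -4.635
5 -1 -37.826 7.039
6 -1 58.747 -12.272
7 2 -89.710 19.596
8 2 158.673 -30.266
9 2 -253.078 51.774
10 2 429.130 -83.979
11 2 -698.802 140.874

(exact arithmetic carried between steps; '≈' marks a value shown rounded to 6 d.p. or computed from one; I and e_prev carry over from the previous line; the table rounds u and y to 3 d.p., halves away from zero)
n=0: y=0, sp=1, e=sp−y=1; I=1, D=e−e_prev=1; u=3/2·1+1/2·1+2·1=4; next y=-2/5·0+1/4·4=1
n=1: y=1, sp=1, e=sp−y=0; I=1, D=e−e_prev=-1; u=3/2·0+1/2·1+2·(-1)=-1.5; next y=-2/5·1+1/4·(-1.5)=-0.775
n=2: y=-0.775, sp=1, e=sp−y=1.775; I=2.775, D=e−e_prev=1.775; u=3/2·1.775+1/2·2.775+2·1.775=7.6; next y=-2/5·(-0.775)+1/4·7.6=2.21
n=3: y=2.21, sp=-1, e=sp−y=-3.21; I=-0.435, D=e−e_prev=-4.985; u=3/2·(-3.21)+1/2·(-0.435)+2·(-4.985)=-15.0025; next y=-2/5·2.21+1/4·(-15.0025)=-4.634625
n=4: y=-4.634625, sp=-1, e=sp−y=3.634625; I=3.199625, D=e−e_prev=6.844625; u=3/2·3.634625+1/2·3.199625+2·6.844625=20.741; next y=-2/5·(-4.634625)+1/4·20.741=7.0391
n=5: y=7.0391, sp=-1, e=sp−y=-8.0391; I=-4.839475, D=e−e_prev=-11.673725; u=3/2·(-8.0391)+1/2·(-4.839475)+2·(-11.673725)≈-37.825838; next y=-2/5·7.0391+1/4·(-37.825838)≈-12.272099
n=6: y≈-12.272099, sp=-1, e=sp−y≈11.272099; I≈6.432624, D=e−e_prev≈19.311199; u=3/2·11.272099+1/2·6.432624+2·19.311199≈58.74686; next y=-2/5·(-12.272099)+1/4·58.74686≈19.595555
n=7: y≈19.595555, sp=2, e=sp−y≈-17.595555; I≈-11.162930, D=e−e_prev≈-28.867654; u=3/2·(-17.595555)+1/2·(-11.162930)+2·(-28.867654)≈-89.710106; next y=-2/5·19.595555+1/4·(-89.710106)≈-30.265748
n=8: y≈-30.265748, sp=2, e=sp−y≈32.265748; I≈21.102818, D=e−e_prev≈49.861303; u=3/2·32.265748+1/2·21.102818+2·49.861303≈158.672637; next y=-2/5·(-30.265748)+1/4·158.672637≈51.774459
n=9: y≈51.774459, sp=2, e=sp−y≈-49.774459; I≈-28.671641, D=e−e_prev≈-82.040207; u=3/2·(-49.774459)+1/2·(-28.671641)+2·(-82.040207)≈-253.077922; next y=-2/5·51.774459+1/4·(-253.077922)≈-83.979264
n=10: y≈-83.979264, sp=2, e=sp−y≈85.979264; I≈57.307623, D=e−e_prev≈135.753723; u=3/2·85.979264+1/2·57.307623+2·135.753723≈429.130153; next y=-2/5·(-83.979264)+1/4·429.130153≈140.874244
n=11: y≈140.874244, sp=2, e=sp−y≈-138.874244; I≈-81.566621, D=e−e_prev≈-224.853508; u=3/2·(-138.874244)+1/2·(-81.566621)+2·(-224.853508)≈-698.801692; next y=-2/5·140.874244+1/4·(-698.801692)≈-231.050121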